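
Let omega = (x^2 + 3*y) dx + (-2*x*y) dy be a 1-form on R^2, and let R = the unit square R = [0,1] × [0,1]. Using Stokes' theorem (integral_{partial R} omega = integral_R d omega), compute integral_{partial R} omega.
integral_(partial R) omega = -4

Stokes: integral_partial_R omega = integral_R d omega with d omega = (∂Q/∂x - ∂P/∂y) dx ∧ dy.
  ∂Q/∂x = -2*y
  ∂P/∂y = 3
  integrand = ∂Q/∂x - ∂P/∂y = -2*y - 3.
Integrating over R: integral_0^1 integral_0^1 (-2*y - 3) dx dy = -4.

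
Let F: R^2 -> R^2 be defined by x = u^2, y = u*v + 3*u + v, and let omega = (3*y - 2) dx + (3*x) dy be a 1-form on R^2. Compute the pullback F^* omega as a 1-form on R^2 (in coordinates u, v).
F^* omega = (u*(9*u*v + 27*u + 6*v - 4)) du + (3*u^2*(u + 1)) dv

Using F^*(f dg) = (f ∘ F) d(g ∘ F), substitute each coordinate x_i by F_i(u, v) in f_i, and replace dx_i by d F_i = (∂F_i/∂u) du + (∂F_i/∂v) dv.
  For the x component: f_1(F) = 3*u*v + 9*u + 3*v - 2; d F_1 = (2*u) du + (0) dv
  For the y component: f_2(F) = 3*u^2; d F_2 = (v + 3) du + (u + 1) dv
Combining and collecting du, dv coefficients:
  coeff of du: u*(9*u*v + 27*u + 6*v - 4)
  coeff of dv: 3*u^2*(u + 1)
F^* omega = (u*(9*u*v + 27*u + 6*v - 4)) du + (3*u^2*(u + 1)) dv.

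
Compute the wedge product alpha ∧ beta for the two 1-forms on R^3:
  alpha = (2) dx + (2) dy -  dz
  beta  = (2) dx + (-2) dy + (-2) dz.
alpha ∧ beta = (-8) dx ∧ dy + (-2) dx ∧ dz + (-6) dy ∧ dz

Distribute the wedge, using dx_i ∧ dx_j = -dx_j ∧ dx_i and dx_i ∧ dx_i = 0. For each pair (i, j) with i < j, the coefficient of dx_i ∧ dx_j in alpha ∧ beta is (alpha_i * beta_j - alpha_j * beta_i). Collecting: alpha ∧ beta = (-8) dx ∧ dy + (-2) dx ∧ dz + (-6) dy ∧ dz.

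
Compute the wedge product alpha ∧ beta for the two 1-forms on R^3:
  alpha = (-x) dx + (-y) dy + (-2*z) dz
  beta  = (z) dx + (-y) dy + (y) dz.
alpha ∧ beta = (y*(x + z)) dx ∧ dy + (-x*y + 2*z^2) dx ∧ dz + (-y*(y + 2*z)) dy ∧ dz

Distribute the wedge, using dx_i ∧ dx_j = -dx_j ∧ dx_i and dx_i ∧ dx_i = 0. For each pair (i, j) with i < j, the coefficient of dx_i ∧ dx_j in alpha ∧ beta is (alpha_i * beta_j - alpha_j * beta_i). Collecting: alpha ∧ beta = (y*(x + z)) dx ∧ dy + (-x*y + 2*z^2) dx ∧ dz + (-y*(y + 2*z)) dy ∧ dz.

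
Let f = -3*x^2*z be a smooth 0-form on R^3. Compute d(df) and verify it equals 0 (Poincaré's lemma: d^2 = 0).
d(df) = 0

Step 1: df = sum_i (∂f/∂x_i) dx_i = (-6*x*z) dx + (0) dy + (-3*x^2) dz.
Step 2: Apply d again. Using the 1-form formula, the coefficient of dx ∧ dy in d(df) is ∂^2 f/∂x ∂y - ∂^2 f/∂y ∂x = (0) - (0) = 0 (equality of mixed partials for smooth f).
Similarly for dx ∧ dz and dy ∧ dz — all coefficients vanish. So d(df) = 0.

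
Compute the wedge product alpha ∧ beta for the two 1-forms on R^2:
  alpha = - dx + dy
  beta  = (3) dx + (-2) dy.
alpha ∧ beta = (-1) dx ∧ dy

Distribute the wedge, using dx_i ∧ dx_j = -dx_j ∧ dx_i and dx_i ∧ dx_i = 0. For each pair (i, j) with i < j, the coefficient of dx_i ∧ dx_j in alpha ∧ beta is (alpha_i * beta_j - alpha_j * beta_i). Collecting: alpha ∧ beta = (-1) dx ∧ dy.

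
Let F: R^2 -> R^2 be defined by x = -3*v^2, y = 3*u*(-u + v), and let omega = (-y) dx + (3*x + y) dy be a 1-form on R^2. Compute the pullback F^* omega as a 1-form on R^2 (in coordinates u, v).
F^* omega = (18*u^3 - 27*u^2*v + 63*u*v^2 - 27*v^3) du + (9*u*(-u^2 - u*v - v^2)) dv

Using F^*(f dg) = (f ∘ F) d(g ∘ F), substitute each coordinate x_i by F_i(u, v) in f_i, and replace dx_i by d F_i = (∂F_i/∂u) du + (∂F_i/∂v) dv.
  For the x component: f_1(F) = 3*u*(u - v); d F_1 = (0) du + (-6*v) dv
  For the y component: f_2(F) = -3*u^2 + 3*u*v - 9*v^2; d F_2 = (-6*u + 3*v) du + (3*u) dv
Combining and collecting du, dv coefficients:
  coeff of du: 18*u^3 - 27*u^2*v + 63*u*v^2 - 27*v^3
  coeff of dv: 9*u*(-u^2 - u*v - v^2)
F^* omega = (18*u^3 - 27*u^2*v + 63*u*v^2 - 27*v^3) du + (9*u*(-u^2 - u*v - v^2)) dv.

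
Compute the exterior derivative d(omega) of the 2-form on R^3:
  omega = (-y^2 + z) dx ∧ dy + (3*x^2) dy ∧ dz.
d(omega) = (6*x + 1) dx ∧ dy ∧ dz

For a 2-form omega = sum_{i<j} g_{ij} dx_i ∧ dx_j, the exterior derivative is
  d(omega) = sum_{i<j} d(g_{ij}) ∧ dx_i ∧ dx_j = sum_{i<j, k} (∂g_{ij}/∂x_k) dx_k ∧ dx_i ∧ dx_j.
Expand each term, using dx_k ∧ dx_i ∧ dx_j = sgn(permutation) dx_{(a)} ∧ dx_{(b)} ∧ dx_{(c)} with (a < b < c) sorted:
  d(-y^2 + z) includes (∂/∂z)(-y^2 + z) dz = (1) dz, which multiplied by dx ∧ dy gives (1) dx ∧ dy ∧ dz
  d(3*x^2) includes (∂/∂x)(3*x^2) dx = (6*x) dx, which multiplied by dy ∧ dz gives (6*x) dx ∧ dy ∧ dz
Collecting like 3-forms: d(omega) = (6*x + 1) dx ∧ dy ∧ dz.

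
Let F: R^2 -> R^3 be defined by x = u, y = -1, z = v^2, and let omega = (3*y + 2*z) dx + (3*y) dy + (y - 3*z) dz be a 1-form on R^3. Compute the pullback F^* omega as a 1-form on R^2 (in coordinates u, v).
F^* omega = (2*v^2 - 3) du + (-6*v^3 - 2*v) dv

Using F^*(f dg) = (f ∘ F) d(g ∘ F), substitute each coordinate x_i by F_i(u, v) in f_i, and replace dx_i by d F_i = (∂F_i/∂u) du + (∂F_i/∂v) dv.
  For the x component: f_1(F) = 2*v^2 - 3; d F_1 = (1) du + (0) dv
  For the y component: f_2(F) = -3; d F_2 = (0) du + (0) dv
  For the z component: f_3(F) = -3*v^2 - 1; d F_3 = (0) du + (2*v) dv
Combining and collecting du, dv coefficients:
  coeff of du: 2*v^2 - 3
  coeff of dv: -6*v^3 - 2*v
F^* omega = (2*v^2 - 3) du + (-6*v^3 - 2*v) dv.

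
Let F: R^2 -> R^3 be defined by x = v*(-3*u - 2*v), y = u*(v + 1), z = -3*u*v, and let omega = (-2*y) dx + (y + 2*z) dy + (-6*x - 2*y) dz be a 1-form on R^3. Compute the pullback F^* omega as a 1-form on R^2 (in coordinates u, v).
F^* omega = (-47*u*v^2 + 8*u*v + u - 36*v^3) du + (u*(-47*u*v + 13*u - 28*v^2 + 8*v)) dv

Using F^*(f dg) = (f ∘ F) d(g ∘ F), substitute each coordinate x_i by F_i(u, v) in f_i, and replace dx_i by d F_i = (∂F_i/∂u) du + (∂F_i/∂v) dv.
  For the x component: f_1(F) = 2*u*(-v - 1); d F_1 = (-3*v) du + (-3*u - 4*v) dv
  For the y component: f_2(F) = u*(1 - 5*v); d F_2 = (v + 1) du + (u) dv
  For the z component: f_3(F) = 16*u*v - 2*u + 12*v^2; d F_3 = (-3*v) du + (-3*u) dv
Combining and collecting du, dv coefficients:
  coeff of du: -47*u*v^2 + 8*u*v + u - 36*v^3
  coeff of dv: u*(-47*u*v + 13*u - 28*v^2 + 8*v)
F^* omega = (-47*u*v^2 + 8*u*v + u - 36*v^3) du + (u*(-47*u*v + 13*u - 28*v^2 + 8*v)) dv.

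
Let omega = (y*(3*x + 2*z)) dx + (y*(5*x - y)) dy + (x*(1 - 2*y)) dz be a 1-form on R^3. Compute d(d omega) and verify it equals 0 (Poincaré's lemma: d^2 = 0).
d(d omega) = 0

Step 1: d omega = sum_{i<j} (∂f_j/∂x_i - ∂f_i/∂x_j) dx_i ∧ dx_j:
  coeff of dx ∧ dy: -3*x + 5*y - 2*z
  coeff of dx ∧ dz: 1 - 4*y
  coeff of dy ∧ dz: -2*x
Step 2: Apply d again to each 2-form coefficient. The only possible 3-form in R^3 is dx ∧ dy ∧ dz, with coefficient
  ∂(coeff of dy∧dz)/∂x - ∂(coeff of dx∧dz)/∂y + ∂(coeff of dx∧dy)/∂z
  = ∂/∂x (-2*x) - ∂/∂y (1 - 4*y) + ∂/∂z (-3*x + 5*y - 2*z).
Each of these terms simplifies to sums of mixed partials that cancel in pairs. The result is 0 (by equality of mixed partials for smooth functions — Schwarz / Clairaut).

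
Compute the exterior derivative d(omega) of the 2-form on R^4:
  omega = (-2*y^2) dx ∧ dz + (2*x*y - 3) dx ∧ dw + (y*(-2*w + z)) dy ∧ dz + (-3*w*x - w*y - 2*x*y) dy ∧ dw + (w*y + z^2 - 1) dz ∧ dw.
d(omega) = (4*y) dx ∧ dy ∧ dz + (-3*w - 2*x - 2*y) dx ∧ dy ∧ dw + (w - 2*y) dy ∧ dz ∧ dw

For a 2-form omega = sum_{i<j} g_{ij} dx_i ∧ dx_j, the exterior derivative is
  d(omega) = sum_{i<j} d(g_{ij}) ∧ dx_i ∧ dx_j = sum_{i<j, k} (∂g_{ij}/∂x_k) dx_k ∧ dx_i ∧ dx_j.
Expand each term, using dx_k ∧ dx_i ∧ dx_j = sgn(permutation) dx_{(a)} ∧ dx_{(b)} ∧ dx_{(c)} with (a < b < c) sorted:
  d(-2*y^2) includes (∂/∂y)(-2*y^2) dy = (-4*y) dy, which multiplied by dx ∧ dz gives (4*y) dx ∧ dy ∧ dz
  d(2*x*y - 3) includes (∂/∂y)(2*x*y - 3) dy = (2*x) dy, which multiplied by dx ∧ dw gives (-2*x) dx ∧ dy ∧ dw
  d(y*(-2*w + z)) includes (∂/∂w)(y*(-2*w + z)) dw = (-2*y) dw, which multiplied by dy ∧ dz gives (-2*y) dy ∧ dz ∧ dw
  d(-3*w*x - w*y - 2*x*y) includes (∂/∂x)(-3*w*x - w*y - 2*x*y) dx = (-3*w - 2*y) dx, which multiplied by dy ∧ dw gives (-3*w - 2*y) dx ∧ dy ∧ dw
  d(w*y + z^2 - 1) includes (∂/∂y)(w*y + z^2 - 1) dy = (w) dy, which multiplied by dz ∧ dw gives (w) dy ∧ dz ∧ dw
Collecting like 3-forms: d(omega) = (4*y) dx ∧ dy ∧ dz + (-3*w - 2*x - 2*y) dx ∧ dy ∧ dw + (w - 2*y) dy ∧ dz ∧ dw.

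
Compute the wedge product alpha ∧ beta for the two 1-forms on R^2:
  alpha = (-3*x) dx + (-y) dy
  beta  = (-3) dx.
alpha ∧ beta = (-3*y) dx ∧ dy

Distribute the wedge, using dx_i ∧ dx_j = -dx_j ∧ dx_i and dx_i ∧ dx_i = 0. For each pair (i, j) with i < j, the coefficient of dx_i ∧ dx_j in alpha ∧ beta is (alpha_i * beta_j - alpha_j * beta_i). Collecting: alpha ∧ beta = (-3*y) dx ∧ dy.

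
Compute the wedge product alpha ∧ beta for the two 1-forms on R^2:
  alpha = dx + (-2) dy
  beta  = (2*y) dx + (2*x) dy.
alpha ∧ beta = (2*x + 4*y) dx ∧ dy

Distribute the wedge, using dx_i ∧ dx_j = -dx_j ∧ dx_i and dx_i ∧ dx_i = 0. For each pair (i, j) with i < j, the coefficient of dx_i ∧ dx_j in alpha ∧ beta is (alpha_i * beta_j - alpha_j * beta_i). Collecting: alpha ∧ beta = (2*x + 4*y) dx ∧ dy.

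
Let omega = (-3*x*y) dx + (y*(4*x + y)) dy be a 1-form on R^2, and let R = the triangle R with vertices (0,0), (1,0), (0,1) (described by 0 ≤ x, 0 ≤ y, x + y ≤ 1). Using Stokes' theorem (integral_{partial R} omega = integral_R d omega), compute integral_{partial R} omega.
integral_(partial R) omega = 7/6

Stokes: integral_partial_R omega = integral_R d omega with d omega = (∂Q/∂x - ∂P/∂y) dx ∧ dy.
  ∂Q/∂x = 4*y
  ∂P/∂y = -3*x
  integrand = ∂Q/∂x - ∂P/∂y = 3*x + 4*y.
Integrating over R: integral_0^1 integral_0^{1-x} (3*x + 4*y) dy dx = 7/6.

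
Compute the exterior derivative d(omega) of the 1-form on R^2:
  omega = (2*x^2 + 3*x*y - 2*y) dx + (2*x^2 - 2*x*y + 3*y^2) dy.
d(omega) = (x - 2*y + 2) dx ∧ dy

For a 1-form omega = sum_i f_i dx_i, the exterior derivative is
  d(omega) = sum_{i < j} (∂f_j/∂x_i - ∂f_i/∂x_j) dx_i ∧ dx_j.
  coefficient of dx ∧ dy: ∂f_2/∂x - ∂f_1/∂y = ∂(2*x^2 - 2*x*y + 3*y^2)/∂x - ∂(2*x^2 + 3*x*y - 2*y)/∂y = x - 2*y + 2
Assembling: d(omega) = (x - 2*y + 2) dx ∧ dy.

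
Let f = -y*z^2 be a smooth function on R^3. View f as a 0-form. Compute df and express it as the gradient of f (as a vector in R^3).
df = (0) dx + (-z^2) dy + (-2*y*z) dz; grad f = (0, -z^2, -2*y*z)

For a 0-form f, d f = (∂f/∂x) dx + (∂f/∂y) dy + (∂f/∂z) dz. The components of the vector representation are exactly the entries of grad f in Cartesian coordinates:
  ∂f/∂x = 0
  ∂f/∂y = -z^2
  ∂f/∂z = -2*y*z.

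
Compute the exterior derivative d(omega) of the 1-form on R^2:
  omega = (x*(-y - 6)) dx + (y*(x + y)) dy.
d(omega) = (x + y) dx ∧ dy

For a 1-form omega = sum_i f_i dx_i, the exterior derivative is
  d(omega) = sum_{i < j} (∂f_j/∂x_i - ∂f_i/∂x_j) dx_i ∧ dx_j.
  coefficient of dx ∧ dy: ∂f_2/∂x - ∂f_1/∂y = ∂(y*(x + y))/∂x - ∂(x*(-y - 6))/∂y = x + y
Assembling: d(omega) = (x + y) dx ∧ dy.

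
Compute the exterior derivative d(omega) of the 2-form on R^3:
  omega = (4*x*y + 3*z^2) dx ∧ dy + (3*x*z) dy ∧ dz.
d(omega) = (9*z) dx ∧ dy ∧ dz

For a 2-form omega = sum_{i<j} g_{ij} dx_i ∧ dx_j, the exterior derivative is
  d(omega) = sum_{i<j} d(g_{ij}) ∧ dx_i ∧ dx_j = sum_{i<j, k} (∂g_{ij}/∂x_k) dx_k ∧ dx_i ∧ dx_j.
Expand each term, using dx_k ∧ dx_i ∧ dx_j = sgn(permutation) dx_{(a)} ∧ dx_{(b)} ∧ dx_{(c)} with (a < b < c) sorted:
  d(4*x*y + 3*z^2) includes (∂/∂z)(4*x*y + 3*z^2) dz = (6*z) dz, which multiplied by dx ∧ dy gives (6*z) dx ∧ dy ∧ dz
  d(3*x*z) includes (∂/∂x)(3*x*z) dx = (3*z) dx, which multiplied by dy ∧ dz gives (3*z) dx ∧ dy ∧ dz
Collecting like 3-forms: d(omega) = (9*z) dx ∧ dy ∧ dz.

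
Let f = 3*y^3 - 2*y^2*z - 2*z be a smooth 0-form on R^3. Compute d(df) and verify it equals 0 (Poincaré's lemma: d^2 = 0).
d(df) = 0

Step 1: df = sum_i (∂f/∂x_i) dx_i = (0) dx + (y*(9*y - 4*z)) dy + (-2*y^2 - 2) dz.
Step 2: Apply d again. Using the 1-form formula, the coefficient of dx ∧ dy in d(df) is ∂^2 f/∂x ∂y - ∂^2 f/∂y ∂x = (0) - (0) = 0 (equality of mixed partials for smooth f).
Similarly for dx ∧ dz and dy ∧ dz — all coefficients vanish. So d(df) = 0.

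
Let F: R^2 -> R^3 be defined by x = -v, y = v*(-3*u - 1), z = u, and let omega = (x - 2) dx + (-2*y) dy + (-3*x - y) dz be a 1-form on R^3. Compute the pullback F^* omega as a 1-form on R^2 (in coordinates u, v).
F^* omega = (v*(-18*u*v + 3*u - 6*v + 4)) du + (-18*u^2*v - 12*u*v - v + 2) dv

Using F^*(f dg) = (f ∘ F) d(g ∘ F), substitute each coordinate x_i by F_i(u, v) in f_i, and replace dx_i by d F_i = (∂F_i/∂u) du + (∂F_i/∂v) dv.
  For the x component: f_1(F) = -v - 2; d F_1 = (0) du + (-1) dv
  For the y component: f_2(F) = 2*v*(3*u + 1); d F_2 = (-3*v) du + (-3*u - 1) dv
  For the z component: f_3(F) = v*(3*u + 4); d F_3 = (1) du + (0) dv
Combining and collecting du, dv coefficients:
  coeff of du: v*(-18*u*v + 3*u - 6*v + 4)
  coeff of dv: -18*u^2*v - 12*u*v - v + 2
F^* omega = (v*(-18*u*v + 3*u - 6*v + 4)) du + (-18*u^2*v - 12*u*v - v + 2) dv.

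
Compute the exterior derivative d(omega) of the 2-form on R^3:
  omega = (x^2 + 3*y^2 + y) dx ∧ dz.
d(omega) = (-6*y - 1) dx ∧ dy ∧ dz

For a 2-form omega = sum_{i<j} g_{ij} dx_i ∧ dx_j, the exterior derivative is
  d(omega) = sum_{i<j} d(g_{ij}) ∧ dx_i ∧ dx_j = sum_{i<j, k} (∂g_{ij}/∂x_k) dx_k ∧ dx_i ∧ dx_j.
Expand each term, using dx_k ∧ dx_i ∧ dx_j = sgn(permutation) dx_{(a)} ∧ dx_{(b)} ∧ dx_{(c)} with (a < b < c) sorted:
  d(x^2 + 3*y^2 + y) includes (∂/∂y)(x^2 + 3*y^2 + y) dy = (6*y + 1) dy, which multiplied by dx ∧ dz gives (-6*y - 1) dx ∧ dy ∧ dz
Collecting like 3-forms: d(omega) = (-6*y - 1) dx ∧ dy ∧ dz.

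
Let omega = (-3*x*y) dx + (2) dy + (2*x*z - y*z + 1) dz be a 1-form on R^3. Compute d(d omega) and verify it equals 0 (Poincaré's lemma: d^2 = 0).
d(d omega) = 0

Step 1: d omega = sum_{i<j} (∂f_j/∂x_i - ∂f_i/∂x_j) dx_i ∧ dx_j:
  coeff of dx ∧ dy: 3*x
  coeff of dx ∧ dz: 2*z
  coeff of dy ∧ dz: -z
Step 2: Apply d again to each 2-form coefficient. The only possible 3-form in R^3 is dx ∧ dy ∧ dz, with coefficient
  ∂(coeff of dy∧dz)/∂x - ∂(coeff of dx∧dz)/∂y + ∂(coeff of dx∧dy)/∂z
  = ∂/∂x (-z) - ∂/∂y (2*z) + ∂/∂z (3*x).
Each of these terms simplifies to sums of mixed partials that cancel in pairs. The result is 0 (by equality of mixed partials for smooth functions — Schwarz / Clairaut).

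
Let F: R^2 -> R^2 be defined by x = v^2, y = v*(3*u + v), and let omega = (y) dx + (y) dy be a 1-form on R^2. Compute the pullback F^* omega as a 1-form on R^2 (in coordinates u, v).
F^* omega = (3*v^2*(3*u + v)) du + (v*(9*u^2 + 15*u*v + 4*v^2)) dv

Using F^*(f dg) = (f ∘ F) d(g ∘ F), substitute each coordinate x_i by F_i(u, v) in f_i, and replace dx_i by d F_i = (∂F_i/∂u) du + (∂F_i/∂v) dv.
  For the x component: f_1(F) = v*(3*u + v); d F_1 = (0) du + (2*v) dv
  For the y component: f_2(F) = v*(3*u + v); d F_2 = (3*v) du + (3*u + 2*v) dv
Combining and collecting du, dv coefficients:
  coeff of du: 3*v^2*(3*u + v)
  coeff of dv: v*(9*u^2 + 15*u*v + 4*v^2)
F^* omega = (3*v^2*(3*u + v)) du + (v*(9*u^2 + 15*u*v + 4*v^2)) dv.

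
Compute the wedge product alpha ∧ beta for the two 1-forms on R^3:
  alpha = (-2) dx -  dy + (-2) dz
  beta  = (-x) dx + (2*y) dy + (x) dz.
alpha ∧ beta = (-x - 4*y) dx ∧ dy + (-4*x) dx ∧ dz + (-x + 4*y) dy ∧ dz

Distribute the wedge, using dx_i ∧ dx_j = -dx_j ∧ dx_i and dx_i ∧ dx_i = 0. For each pair (i, j) with i < j, the coefficient of dx_i ∧ dx_j in alpha ∧ beta is (alpha_i * beta_j - alpha_j * beta_i). Collecting: alpha ∧ beta = (-x - 4*y) dx ∧ dy + (-4*x) dx ∧ dz + (-x + 4*y) dy ∧ dz.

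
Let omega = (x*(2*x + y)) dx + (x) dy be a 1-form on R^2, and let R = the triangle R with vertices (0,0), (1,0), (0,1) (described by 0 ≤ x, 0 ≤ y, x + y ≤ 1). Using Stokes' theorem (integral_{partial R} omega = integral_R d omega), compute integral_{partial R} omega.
integral_(partial R) omega = 1/3

Stokes: integral_partial_R omega = integral_R d omega with d omega = (∂Q/∂x - ∂P/∂y) dx ∧ dy.
  ∂Q/∂x = 1
  ∂P/∂y = x
  integrand = ∂Q/∂x - ∂P/∂y = 1 - x.
Integrating over R: integral_0^1 integral_0^{1-x} (1 - x) dy dx = 1/3.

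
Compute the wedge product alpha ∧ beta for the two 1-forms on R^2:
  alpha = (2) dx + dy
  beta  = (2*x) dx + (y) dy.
alpha ∧ beta = (-2*x + 2*y) dx ∧ dy

Distribute the wedge, using dx_i ∧ dx_j = -dx_j ∧ dx_i and dx_i ∧ dx_i = 0. For each pair (i, j) with i < j, the coefficient of dx_i ∧ dx_j in alpha ∧ beta is (alpha_i * beta_j - alpha_j * beta_i). Collecting: alpha ∧ beta = (-2*x + 2*y) dx ∧ dy.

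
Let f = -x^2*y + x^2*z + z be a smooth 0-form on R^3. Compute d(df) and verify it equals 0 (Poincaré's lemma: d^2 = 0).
d(df) = 0

Step 1: df = sum_i (∂f/∂x_i) dx_i = (2*x*(-y + z)) dx + (-x^2) dy + (x^2 + 1) dz.
Step 2: Apply d again. Using the 1-form formula, the coefficient of dx ∧ dy in d(df) is ∂^2 f/∂x ∂y - ∂^2 f/∂y ∂x = (-2*x) - (-2*x) = 0 (equality of mixed partials for smooth f).
Similarly for dx ∧ dz and dy ∧ dz — all coefficients vanish. So d(df) = 0.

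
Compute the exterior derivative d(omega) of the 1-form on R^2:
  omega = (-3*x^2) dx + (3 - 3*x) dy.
d(omega) = (-3) dx ∧ dy

For a 1-form omega = sum_i f_i dx_i, the exterior derivative is
  d(omega) = sum_{i < j} (∂f_j/∂x_i - ∂f_i/∂x_j) dx_i ∧ dx_j.
  coefficient of dx ∧ dy: ∂f_2/∂x - ∂f_1/∂y = ∂(3 - 3*x)/∂x - ∂(-3*x^2)/∂y = -3
Assembling: d(omega) = (-3) dx ∧ dy.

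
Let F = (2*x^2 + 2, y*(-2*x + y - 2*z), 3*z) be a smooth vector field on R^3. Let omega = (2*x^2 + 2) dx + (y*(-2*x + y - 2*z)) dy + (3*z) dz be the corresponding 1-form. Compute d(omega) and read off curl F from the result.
d(omega) = (2*y) dy ∧ dz + (0) dz ∧ dx + (-2*y) dx ∧ dy; curl F = (2*y, 0, -2*y)

d omega = sum_{i<j} (∂f_j/∂x_i - ∂f_i/∂x_j) dx_i ∧ dx_j. Under the identification (dy ∧ dz, dz ∧ dx, dx ∧ dy) ↔ (e_x, e_y, e_z), the coefficients are exactly the components of curl F. Compute:
  ∂R/∂y - ∂Q/∂z = (0) - (-2*y) = 2*y
  ∂P/∂z - ∂R/∂x = (0) - (0) = 0
  ∂Q/∂x - ∂P/∂y = (-2*y) - (0) = -2*y.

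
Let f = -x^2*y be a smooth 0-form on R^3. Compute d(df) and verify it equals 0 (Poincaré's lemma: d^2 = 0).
d(df) = 0

Step 1: df = sum_i (∂f/∂x_i) dx_i = (-2*x*y) dx + (-x^2) dy + (0) dz.
Step 2: Apply d again. Using the 1-form formula, the coefficient of dx ∧ dy in d(df) is ∂^2 f/∂x ∂y - ∂^2 f/∂y ∂x = (-2*x) - (-2*x) = 0 (equality of mixed partials for smooth f).
Similarly for dx ∧ dz and dy ∧ dz — all coefficients vanish. So d(df) = 0.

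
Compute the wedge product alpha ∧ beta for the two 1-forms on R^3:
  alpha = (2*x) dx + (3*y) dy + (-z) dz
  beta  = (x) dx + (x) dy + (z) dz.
alpha ∧ beta = (x*(2*x - 3*y)) dx ∧ dy + (3*x*z) dx ∧ dz + (z*(x + 3*y)) dy ∧ dz

Distribute the wedge, using dx_i ∧ dx_j = -dx_j ∧ dx_i and dx_i ∧ dx_i = 0. For each pair (i, j) with i < j, the coefficient of dx_i ∧ dx_j in alpha ∧ beta is (alpha_i * beta_j - alpha_j * beta_i). Collecting: alpha ∧ beta = (x*(2*x - 3*y)) dx ∧ dy + (3*x*z) dx ∧ dz + (z*(x + 3*y)) dy ∧ dz.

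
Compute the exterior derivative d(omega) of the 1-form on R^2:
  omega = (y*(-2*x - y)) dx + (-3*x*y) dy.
d(omega) = (2*x - y) dx ∧ dy

For a 1-form omega = sum_i f_i dx_i, the exterior derivative is
  d(omega) = sum_{i < j} (∂f_j/∂x_i - ∂f_i/∂x_j) dx_i ∧ dx_j.
  coefficient of dx ∧ dy: ∂f_2/∂x - ∂f_1/∂y = ∂(-3*x*y)/∂x - ∂(y*(-2*x - y))/∂y = 2*x - y
Assembling: d(omega) = (2*x - y) dx ∧ dy.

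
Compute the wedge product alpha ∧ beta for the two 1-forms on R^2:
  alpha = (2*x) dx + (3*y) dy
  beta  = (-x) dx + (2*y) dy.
alpha ∧ beta = (7*x*y) dx ∧ dy

Distribute the wedge, using dx_i ∧ dx_j = -dx_j ∧ dx_i and dx_i ∧ dx_i = 0. For each pair (i, j) with i < j, the coefficient of dx_i ∧ dx_j in alpha ∧ beta is (alpha_i * beta_j - alpha_j * beta_i). Collecting: alpha ∧ beta = (7*x*y) dx ∧ dy.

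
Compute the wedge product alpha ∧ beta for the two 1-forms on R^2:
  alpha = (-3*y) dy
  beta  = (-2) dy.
alpha ∧ beta = 0

Distribute the wedge, using dx_i ∧ dx_j = -dx_j ∧ dx_i and dx_i ∧ dx_i = 0. For each pair (i, j) with i < j, the coefficient of dx_i ∧ dx_j in alpha ∧ beta is (alpha_i * beta_j - alpha_j * beta_i). Collecting: alpha ∧ beta = 0.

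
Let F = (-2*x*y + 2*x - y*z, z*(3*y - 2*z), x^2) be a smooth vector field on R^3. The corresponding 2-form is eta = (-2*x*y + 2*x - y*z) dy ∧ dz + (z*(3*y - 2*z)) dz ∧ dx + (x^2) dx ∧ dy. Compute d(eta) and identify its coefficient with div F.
d(eta) = (-2*y + 3*z + 2) dx ∧ dy ∧ dz; div F = -2*y + 3*z + 2

For a 2-form in R^3 of the form above, applying d gives a 3-form with coefficient ∂P/∂x + ∂Q/∂y + ∂R/∂z:
  ∂P/∂x = 2 - 2*y
  ∂Q/∂y = 3*z
  ∂R/∂z = 0
Sum = -2*y + 3*z + 2, which is exactly div F.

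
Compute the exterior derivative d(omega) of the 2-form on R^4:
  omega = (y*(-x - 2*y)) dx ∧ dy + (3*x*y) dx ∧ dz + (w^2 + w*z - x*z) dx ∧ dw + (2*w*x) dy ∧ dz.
d(omega) = (2*w - 3*x) dx ∧ dy ∧ dz + (-w + x) dx ∧ dz ∧ dw + (2*x) dy ∧ dz ∧ dw

For a 2-form omega = sum_{i<j} g_{ij} dx_i ∧ dx_j, the exterior derivative is
  d(omega) = sum_{i<j} d(g_{ij}) ∧ dx_i ∧ dx_j = sum_{i<j, k} (∂g_{ij}/∂x_k) dx_k ∧ dx_i ∧ dx_j.
Expand each term, using dx_k ∧ dx_i ∧ dx_j = sgn(permutation) dx_{(a)} ∧ dx_{(b)} ∧ dx_{(c)} with (a < b < c) sorted:
  d(3*x*y) includes (∂/∂y)(3*x*y) dy = (3*x) dy, which multiplied by dx ∧ dz gives (-3*x) dx ∧ dy ∧ dz
  d(w^2 + w*z - x*z) includes (∂/∂z)(w^2 + w*z - x*z) dz = (w - x) dz, which multiplied by dx ∧ dw gives (-w + x) dx ∧ dz ∧ dw
  d(2*w*x) includes (∂/∂x)(2*w*x) dx = (2*w) dx, which multiplied by dy ∧ dz gives (2*w) dx ∧ dy ∧ dz
  d(2*w*x) includes (∂/∂w)(2*w*x) dw = (2*x) dw, which multiplied by dy ∧ dz gives (2*x) dy ∧ dz ∧ dw
Collecting like 3-forms: d(omega) = (2*w - 3*x) dx ∧ dy ∧ dz + (-w + x) dx ∧ dz ∧ dw + (2*x) dy ∧ dz ∧ dw.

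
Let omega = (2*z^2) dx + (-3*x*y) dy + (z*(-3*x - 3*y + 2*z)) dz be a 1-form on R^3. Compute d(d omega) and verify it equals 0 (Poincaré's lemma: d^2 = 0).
d(d omega) = 0

Step 1: d omega = sum_{i<j} (∂f_j/∂x_i - ∂f_i/∂x_j) dx_i ∧ dx_j:
  coeff of dx ∧ dy: -3*y
  coeff of dx ∧ dz: -7*z
  coeff of dy ∧ dz: -3*z
Step 2: Apply d again to each 2-form coefficient. The only possible 3-form in R^3 is dx ∧ dy ∧ dz, with coefficient
  ∂(coeff of dy∧dz)/∂x - ∂(coeff of dx∧dz)/∂y + ∂(coeff of dx∧dy)/∂z
  = ∂/∂x (-3*z) - ∂/∂y (-7*z) + ∂/∂z (-3*y).
Each of these terms simplifies to sums of mixed partials that cancel in pairs. The result is 0 (by equality of mixed partials for smooth functions — Schwarz / Clairaut).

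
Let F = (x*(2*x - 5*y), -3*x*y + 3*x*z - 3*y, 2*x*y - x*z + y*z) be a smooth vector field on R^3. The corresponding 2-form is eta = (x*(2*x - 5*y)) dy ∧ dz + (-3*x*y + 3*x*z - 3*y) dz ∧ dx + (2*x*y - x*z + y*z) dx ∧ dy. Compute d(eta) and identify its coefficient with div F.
d(eta) = (-4*y - 3) dx ∧ dy ∧ dz; div F = -4*y - 3

For a 2-form in R^3 of the form above, applying d gives a 3-form with coefficient ∂P/∂x + ∂Q/∂y + ∂R/∂z:
  ∂P/∂x = 4*x - 5*y
  ∂Q/∂y = -3*x - 3
  ∂R/∂z = -x + y
Sum = -4*y - 3, which is exactly div F.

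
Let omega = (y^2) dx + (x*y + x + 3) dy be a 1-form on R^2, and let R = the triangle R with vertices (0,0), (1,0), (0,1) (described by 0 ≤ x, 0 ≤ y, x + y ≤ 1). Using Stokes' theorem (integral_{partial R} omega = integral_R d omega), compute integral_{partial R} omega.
integral_(partial R) omega = 1/3

Stokes: integral_partial_R omega = integral_R d omega with d omega = (∂Q/∂x - ∂P/∂y) dx ∧ dy.
  ∂Q/∂x = y + 1
  ∂P/∂y = 2*y
  integrand = ∂Q/∂x - ∂P/∂y = 1 - y.
Integrating over R: integral_0^1 integral_0^{1-x} (1 - y) dy dx = 1/3.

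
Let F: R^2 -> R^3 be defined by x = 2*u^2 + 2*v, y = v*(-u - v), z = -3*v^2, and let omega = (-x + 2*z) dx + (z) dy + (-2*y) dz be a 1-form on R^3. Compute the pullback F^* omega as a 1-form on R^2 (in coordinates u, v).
F^* omega = (-8*u^3 - 24*u*v^2 - 8*u*v + 3*v^3) du + (-4*u^2 - 9*u*v^2 - 6*v^3 - 12*v^2 - 4*v) dv

Using F^*(f dg) = (f ∘ F) d(g ∘ F), substitute each coordinate x_i by F_i(u, v) in f_i, and replace dx_i by d F_i = (∂F_i/∂u) du + (∂F_i/∂v) dv.
  For the x component: f_1(F) = -2*u^2 - 6*v^2 - 2*v; d F_1 = (4*u) du + (2) dv
  For the y component: f_2(F) = -3*v^2; d F_2 = (-v) du + (-u - 2*v) dv
  For the z component: f_3(F) = 2*v*(u + v); d F_3 = (0) du + (-6*v) dv
Combining and collecting du, dv coefficients:
  coeff of du: -8*u^3 - 24*u*v^2 - 8*u*v + 3*v^3
  coeff of dv: -4*u^2 - 9*u*v^2 - 6*v^3 - 12*v^2 - 4*v
F^* omega = (-8*u^3 - 24*u*v^2 - 8*u*v + 3*v^3) du + (-4*u^2 - 9*u*v^2 - 6*v^3 - 12*v^2 - 4*v) dv.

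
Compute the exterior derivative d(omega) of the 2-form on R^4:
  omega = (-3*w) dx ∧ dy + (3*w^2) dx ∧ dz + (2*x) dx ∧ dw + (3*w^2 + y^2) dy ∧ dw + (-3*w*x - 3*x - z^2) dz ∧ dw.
d(omega) = (-3) dx ∧ dy ∧ dw + (3*w - 3) dx ∧ dz ∧ dw

For a 2-form omega = sum_{i<j} g_{ij} dx_i ∧ dx_j, the exterior derivative is
  d(omega) = sum_{i<j} d(g_{ij}) ∧ dx_i ∧ dx_j = sum_{i<j, k} (∂g_{ij}/∂x_k) dx_k ∧ dx_i ∧ dx_j.
Expand each term, using dx_k ∧ dx_i ∧ dx_j = sgn(permutation) dx_{(a)} ∧ dx_{(b)} ∧ dx_{(c)} with (a < b < c) sorted:
  d(-3*w) includes (∂/∂w)(-3*w) dw = (-3) dw, which multiplied by dx ∧ dy gives (-3) dx ∧ dy ∧ dw
  d(3*w^2) includes (∂/∂w)(3*w^2) dw = (6*w) dw, which multiplied by dx ∧ dz gives (6*w) dx ∧ dz ∧ dw
  d(-3*w*x - 3*x - z^2) includes (∂/∂x)(-3*w*x - 3*x - z^2) dx = (-3*w - 3) dx, which multiplied by dz ∧ dw gives (-3*w - 3) dx ∧ dz ∧ dw
Collecting like 3-forms: d(omega) = (-3) dx ∧ dy ∧ dw + (3*w - 3) dx ∧ dz ∧ dw.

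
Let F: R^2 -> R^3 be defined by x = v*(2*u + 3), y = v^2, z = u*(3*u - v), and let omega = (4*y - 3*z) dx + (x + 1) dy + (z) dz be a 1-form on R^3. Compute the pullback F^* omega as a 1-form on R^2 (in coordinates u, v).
F^* omega = (18*u^3 - 27*u^2*v + 7*u*v^2 + 8*v^3) du + (-21*u^3 + 7*u^2*v - 27*u^2 + 12*u*v^2 + 9*u*v + 18*v^2 + 2*v) dv

Using F^*(f dg) = (f ∘ F) d(g ∘ F), substitute each coordinate x_i by F_i(u, v) in f_i, and replace dx_i by d F_i = (∂F_i/∂u) du + (∂F_i/∂v) dv.
  For the x component: f_1(F) = -9*u^2 + 3*u*v + 4*v^2; d F_1 = (2*v) du + (2*u + 3) dv
  For the y component: f_2(F) = 2*u*v + 3*v + 1; d F_2 = (0) du + (2*v) dv
  For the z component: f_3(F) = u*(3*u - v); d F_3 = (6*u - v) du + (-u) dv
Combining and collecting du, dv coefficients:
  coeff of du: 18*u^3 - 27*u^2*v + 7*u*v^2 + 8*v^3
  coeff of dv: -21*u^3 + 7*u^2*v - 27*u^2 + 12*u*v^2 + 9*u*v + 18*v^2 + 2*v
F^* omega = (18*u^3 - 27*u^2*v + 7*u*v^2 + 8*v^3) du + (-21*u^3 + 7*u^2*v - 27*u^2 + 12*u*v^2 + 9*u*v + 18*v^2 + 2*v) dv.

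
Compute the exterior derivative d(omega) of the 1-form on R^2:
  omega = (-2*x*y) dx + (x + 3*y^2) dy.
d(omega) = (2*x + 1) dx ∧ dy

For a 1-form omega = sum_i f_i dx_i, the exterior derivative is
  d(omega) = sum_{i < j} (∂f_j/∂x_i - ∂f_i/∂x_j) dx_i ∧ dx_j.
  coefficient of dx ∧ dy: ∂f_2/∂x - ∂f_1/∂y = ∂(x + 3*y^2)/∂x - ∂(-2*x*y)/∂y = 2*x + 1
Assembling: d(omega) = (2*x + 1) dx ∧ dy.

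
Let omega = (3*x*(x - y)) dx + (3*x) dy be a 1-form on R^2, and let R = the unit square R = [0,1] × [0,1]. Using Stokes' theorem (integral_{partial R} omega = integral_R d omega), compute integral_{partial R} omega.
integral_(partial R) omega = 9/2

Stokes: integral_partial_R omega = integral_R d omega with d omega = (∂Q/∂x - ∂P/∂y) dx ∧ dy.
  ∂Q/∂x = 3
  ∂P/∂y = -3*x
  integrand = ∂Q/∂x - ∂P/∂y = 3*x + 3.
Integrating over R: integral_0^1 integral_0^1 (3*x + 3) dx dy = 9/2.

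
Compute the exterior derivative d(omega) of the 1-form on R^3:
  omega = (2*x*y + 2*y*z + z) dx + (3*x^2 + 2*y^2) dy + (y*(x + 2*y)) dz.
d(omega) = (4*x - 2*z) dx ∧ dy + (-y - 1) dx ∧ dz + (x + 4*y) dy ∧ dz

For a 1-form omega = sum_i f_i dx_i, the exterior derivative is
  d(omega) = sum_{i < j} (∂f_j/∂x_i - ∂f_i/∂x_j) dx_i ∧ dx_j.
  coefficient of dx ∧ dy: ∂f_2/∂x - ∂f_1/∂y = ∂(3*x^2 + 2*y^2)/∂x - ∂(2*x*y + 2*y*z + z)/∂y = 4*x - 2*z
  coefficient of dx ∧ dz: ∂f_3/∂x - ∂f_1/∂z = ∂(y*(x + 2*y))/∂x - ∂(2*x*y + 2*y*z + z)/∂z = -y - 1
  coefficient of dy ∧ dz: ∂f_3/∂y - ∂f_2/∂z = ∂(y*(x + 2*y))/∂y - ∂(3*x^2 + 2*y^2)/∂z = x + 4*y
Assembling: d(omega) = (4*x - 2*z) dx ∧ dy + (-y - 1) dx ∧ dz + (x + 4*y) dy ∧ dz.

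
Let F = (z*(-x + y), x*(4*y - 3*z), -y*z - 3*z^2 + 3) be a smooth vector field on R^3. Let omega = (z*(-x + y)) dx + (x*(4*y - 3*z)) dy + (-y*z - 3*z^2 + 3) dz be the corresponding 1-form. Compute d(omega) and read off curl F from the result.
d(omega) = (3*x - z) dy ∧ dz + (-x + y) dz ∧ dx + (4*y - 4*z) dx ∧ dy; curl F = (3*x - z, -x + y, 4*y - 4*z)

d omega = sum_{i<j} (∂f_j/∂x_i - ∂f_i/∂x_j) dx_i ∧ dx_j. Under the identification (dy ∧ dz, dz ∧ dx, dx ∧ dy) ↔ (e_x, e_y, e_z), the coefficients are exactly the components of curl F. Compute:
  ∂R/∂y - ∂Q/∂z = (-z) - (-3*x) = 3*x - z
  ∂P/∂z - ∂R/∂x = (-x + y) - (0) = -x + y
  ∂Q/∂x - ∂P/∂y = (4*y - 3*z) - (z) = 4*y - 4*z.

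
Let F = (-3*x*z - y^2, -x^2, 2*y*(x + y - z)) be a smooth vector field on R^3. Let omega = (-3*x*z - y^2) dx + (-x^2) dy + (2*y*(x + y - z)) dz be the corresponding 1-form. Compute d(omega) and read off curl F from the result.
d(omega) = (2*x + 4*y - 2*z) dy ∧ dz + (-3*x - 2*y) dz ∧ dx + (-2*x + 2*y) dx ∧ dy; curl F = (2*x + 4*y - 2*z, -3*x - 2*y, -2*x + 2*y)

d omega = sum_{i<j} (∂f_j/∂x_i - ∂f_i/∂x_j) dx_i ∧ dx_j. Under the identification (dy ∧ dz, dz ∧ dx, dx ∧ dy) ↔ (e_x, e_y, e_z), the coefficients are exactly the components of curl F. Compute:
  ∂R/∂y - ∂Q/∂z = (2*x + 4*y - 2*z) - (0) = 2*x + 4*y - 2*z
  ∂P/∂z - ∂R/∂x = (-3*x) - (2*y) = -3*x - 2*y
  ∂Q/∂x - ∂P/∂y = (-2*x) - (-2*y) = -2*x + 2*y.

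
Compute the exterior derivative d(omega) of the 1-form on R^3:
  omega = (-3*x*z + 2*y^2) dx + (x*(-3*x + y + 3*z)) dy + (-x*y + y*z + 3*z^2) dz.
d(omega) = (-6*x - 3*y + 3*z) dx ∧ dy + (3*x - y) dx ∧ dz + (-4*x + z) dy ∧ dz

For a 1-form omega = sum_i f_i dx_i, the exterior derivative is
  d(omega) = sum_{i < j} (∂f_j/∂x_i - ∂f_i/∂x_j) dx_i ∧ dx_j.
  coefficient of dx ∧ dy: ∂f_2/∂x - ∂f_1/∂y = ∂(x*(-3*x + y + 3*z))/∂x - ∂(-3*x*z + 2*y^2)/∂y = -6*x - 3*y + 3*z
  coefficient of dx ∧ dz: ∂f_3/∂x - ∂f_1/∂z = ∂(-x*y + y*z + 3*z^2)/∂x - ∂(-3*x*z + 2*y^2)/∂z = 3*x - y
  coefficient of dy ∧ dz: ∂f_3/∂y - ∂f_2/∂z = ∂(-x*y + y*z + 3*z^2)/∂y - ∂(x*(-3*x + y + 3*z))/∂z = -4*x + z
Assembling: d(omega) = (-6*x - 3*y + 3*z) dx ∧ dy + (3*x - y) dx ∧ dz + (-4*x + z) dy ∧ dz.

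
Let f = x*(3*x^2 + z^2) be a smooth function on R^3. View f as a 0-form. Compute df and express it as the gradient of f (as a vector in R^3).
df = (9*x^2 + z^2) dx + (0) dy + (2*x*z) dz; grad f = (9*x^2 + z^2, 0, 2*x*z)

For a 0-form f, d f = (∂f/∂x) dx + (∂f/∂y) dy + (∂f/∂z) dz. The components of the vector representation are exactly the entries of grad f in Cartesian coordinates:
  ∂f/∂x = 9*x^2 + z^2
  ∂f/∂y = 0
  ∂f/∂z = 2*x*z.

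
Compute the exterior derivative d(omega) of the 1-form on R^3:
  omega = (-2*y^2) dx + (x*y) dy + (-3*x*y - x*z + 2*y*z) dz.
d(omega) = (5*y) dx ∧ dy + (-3*y - z) dx ∧ dz + (-3*x + 2*z) dy ∧ dz

For a 1-form omega = sum_i f_i dx_i, the exterior derivative is
  d(omega) = sum_{i < j} (∂f_j/∂x_i - ∂f_i/∂x_j) dx_i ∧ dx_j.
  coefficient of dx ∧ dy: ∂f_2/∂x - ∂f_1/∂y = ∂(x*y)/∂x - ∂(-2*y^2)/∂y = 5*y
  coefficient of dx ∧ dz: ∂f_3/∂x - ∂f_1/∂z = ∂(-3*x*y - x*z + 2*y*z)/∂x - ∂(-2*y^2)/∂z = -3*y - z
  coefficient of dy ∧ dz: ∂f_3/∂y - ∂f_2/∂z = ∂(-3*x*y - x*z + 2*y*z)/∂y - ∂(x*y)/∂z = -3*x + 2*z
Assembling: d(omega) = (5*y) dx ∧ dy + (-3*y - z) dx ∧ dz + (-3*x + 2*z) dy ∧ dz.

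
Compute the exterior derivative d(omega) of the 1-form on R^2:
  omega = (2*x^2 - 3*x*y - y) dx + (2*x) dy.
d(omega) = (3*x + 3) dx ∧ dy

For a 1-form omega = sum_i f_i dx_i, the exterior derivative is
  d(omega) = sum_{i < j} (∂f_j/∂x_i - ∂f_i/∂x_j) dx_i ∧ dx_j.
  coefficient of dx ∧ dy: ∂f_2/∂x - ∂f_1/∂y = ∂(2*x)/∂x - ∂(2*x^2 - 3*x*y - y)/∂y = 3*x + 3
Assembling: d(omega) = (3*x + 3) dx ∧ dy.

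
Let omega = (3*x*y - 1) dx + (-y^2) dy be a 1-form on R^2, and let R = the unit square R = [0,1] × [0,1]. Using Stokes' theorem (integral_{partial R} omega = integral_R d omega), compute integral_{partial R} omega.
integral_(partial R) omega = -3/2

Stokes: integral_partial_R omega = integral_R d omega with d omega = (∂Q/∂x - ∂P/∂y) dx ∧ dy.
  ∂Q/∂x = 0
  ∂P/∂y = 3*x
  integrand = ∂Q/∂x - ∂P/∂y = -3*x.
Integrating over R: integral_0^1 integral_0^1 (-3*x) dx dy = -3/2.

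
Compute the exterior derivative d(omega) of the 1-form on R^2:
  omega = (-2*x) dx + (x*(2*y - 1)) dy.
d(omega) = (2*y - 1) dx ∧ dy

For a 1-form omega = sum_i f_i dx_i, the exterior derivative is
  d(omega) = sum_{i < j} (∂f_j/∂x_i - ∂f_i/∂x_j) dx_i ∧ dx_j.
  coefficient of dx ∧ dy: ∂f_2/∂x - ∂f_1/∂y = ∂(x*(2*y - 1))/∂x - ∂(-2*x)/∂y = 2*y - 1
Assembling: d(omega) = (2*y - 1) dx ∧ dy.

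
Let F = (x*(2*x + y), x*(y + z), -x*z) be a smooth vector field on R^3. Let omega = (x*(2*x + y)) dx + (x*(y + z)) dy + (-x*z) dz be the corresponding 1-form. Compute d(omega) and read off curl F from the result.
d(omega) = (-x) dy ∧ dz + (z) dz ∧ dx + (-x + y + z) dx ∧ dy; curl F = (-x, z, -x + y + z)

d omega = sum_{i<j} (∂f_j/∂x_i - ∂f_i/∂x_j) dx_i ∧ dx_j. Under the identification (dy ∧ dz, dz ∧ dx, dx ∧ dy) ↔ (e_x, e_y, e_z), the coefficients are exactly the components of curl F. Compute:
  ∂R/∂y - ∂Q/∂z = (0) - (x) = -x
  ∂P/∂z - ∂R/∂x = (0) - (-z) = z
  ∂Q/∂x - ∂P/∂y = (y + z) - (x) = -x + y + z.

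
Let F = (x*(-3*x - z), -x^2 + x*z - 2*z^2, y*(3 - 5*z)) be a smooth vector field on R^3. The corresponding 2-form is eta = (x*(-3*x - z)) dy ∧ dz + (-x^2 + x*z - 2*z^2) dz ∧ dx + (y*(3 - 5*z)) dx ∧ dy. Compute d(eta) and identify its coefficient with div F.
d(eta) = (-6*x - 5*y - z) dx ∧ dy ∧ dz; div F = -6*x - 5*y - z

For a 2-form in R^3 of the form above, applying d gives a 3-form with coefficient ∂P/∂x + ∂Q/∂y + ∂R/∂z:
  ∂P/∂x = -6*x - z
  ∂Q/∂y = 0
  ∂R/∂z = -5*y
Sum = -6*x - 5*y - z, which is exactly div F.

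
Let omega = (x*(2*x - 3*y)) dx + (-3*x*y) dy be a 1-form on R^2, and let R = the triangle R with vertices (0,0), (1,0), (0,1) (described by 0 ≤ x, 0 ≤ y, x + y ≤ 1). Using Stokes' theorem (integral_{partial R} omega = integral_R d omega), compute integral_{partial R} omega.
integral_(partial R) omega = 0

Stokes: integral_partial_R omega = integral_R d omega with d omega = (∂Q/∂x - ∂P/∂y) dx ∧ dy.
  ∂Q/∂x = -3*y
  ∂P/∂y = -3*x
  integrand = ∂Q/∂x - ∂P/∂y = 3*x - 3*y.
Integrating over R: integral_0^1 integral_0^{1-x} (3*x - 3*y) dy dx = 0.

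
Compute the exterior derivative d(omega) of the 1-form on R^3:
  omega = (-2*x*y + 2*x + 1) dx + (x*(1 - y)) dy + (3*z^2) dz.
d(omega) = (2*x - y + 1) dx ∧ dy

For a 1-form omega = sum_i f_i dx_i, the exterior derivative is
  d(omega) = sum_{i < j} (∂f_j/∂x_i - ∂f_i/∂x_j) dx_i ∧ dx_j.
  coefficient of dx ∧ dy: ∂f_2/∂x - ∂f_1/∂y = ∂(x*(1 - y))/∂x - ∂(-2*x*y + 2*x + 1)/∂y = 2*x - y + 1
Assembling: d(omega) = (2*x - y + 1) dx ∧ dy.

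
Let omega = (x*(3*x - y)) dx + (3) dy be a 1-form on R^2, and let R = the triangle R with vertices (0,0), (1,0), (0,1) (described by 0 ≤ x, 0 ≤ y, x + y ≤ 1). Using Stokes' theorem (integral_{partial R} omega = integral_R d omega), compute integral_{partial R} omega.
integral_(partial R) omega = 1/6

Stokes: integral_partial_R omega = integral_R d omega with d omega = (∂Q/∂x - ∂P/∂y) dx ∧ dy.
  ∂Q/∂x = 0
  ∂P/∂y = -x
  integrand = ∂Q/∂x - ∂P/∂y = x.
Integrating over R: integral_0^1 integral_0^{1-x} (x) dy dx = 1/6.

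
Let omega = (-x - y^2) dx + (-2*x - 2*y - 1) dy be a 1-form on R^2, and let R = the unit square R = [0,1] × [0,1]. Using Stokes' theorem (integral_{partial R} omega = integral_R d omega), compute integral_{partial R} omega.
integral_(partial R) omega = -1

Stokes: integral_partial_R omega = integral_R d omega with d omega = (∂Q/∂x - ∂P/∂y) dx ∧ dy.
  ∂Q/∂x = -2
  ∂P/∂y = -2*y
  integrand = ∂Q/∂x - ∂P/∂y = 2*y - 2.
Integrating over R: integral_0^1 integral_0^1 (2*y - 2) dx dy = -1.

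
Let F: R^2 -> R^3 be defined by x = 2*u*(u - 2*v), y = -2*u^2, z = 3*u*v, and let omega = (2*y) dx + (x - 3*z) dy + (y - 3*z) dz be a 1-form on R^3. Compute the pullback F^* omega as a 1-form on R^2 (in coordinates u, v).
F^* omega = (u*(-24*u^2 + 62*u*v - 27*v^2)) du + (u^2*(10*u - 27*v)) dv

Using F^*(f dg) = (f ∘ F) d(g ∘ F), substitute each coordinate x_i by F_i(u, v) in f_i, and replace dx_i by d F_i = (∂F_i/∂u) du + (∂F_i/∂v) dv.
  For the x component: f_1(F) = -4*u^2; d F_1 = (4*u - 4*v) du + (-4*u) dv
  For the y component: f_2(F) = u*(2*u - 13*v); d F_2 = (-4*u) du + (0) dv
  For the z component: f_3(F) = u*(-2*u - 9*v); d F_3 = (3*v) du + (3*u) dv
Combining and collecting du, dv coefficients:
  coeff of du: u*(-24*u^2 + 62*u*v - 27*v^2)
  coeff of dv: u^2*(10*u - 27*v)
F^* omega = (u*(-24*u^2 + 62*u*v - 27*v^2)) du + (u^2*(10*u - 27*v)) dv.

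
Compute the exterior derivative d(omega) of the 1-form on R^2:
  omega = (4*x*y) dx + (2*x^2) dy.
d(omega) = 0

For a 1-form omega = sum_i f_i dx_i, the exterior derivative is
  d(omega) = sum_{i < j} (∂f_j/∂x_i - ∂f_i/∂x_j) dx_i ∧ dx_j.

Assembling: d(omega) = 0.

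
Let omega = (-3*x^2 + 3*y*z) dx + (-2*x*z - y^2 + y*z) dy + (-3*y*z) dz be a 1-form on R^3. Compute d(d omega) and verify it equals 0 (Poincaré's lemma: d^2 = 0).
d(d omega) = 0

Step 1: d omega = sum_{i<j} (∂f_j/∂x_i - ∂f_i/∂x_j) dx_i ∧ dx_j:
  coeff of dx ∧ dy: -5*z
  coeff of dx ∧ dz: -3*y
  coeff of dy ∧ dz: 2*x - y - 3*z
Step 2: Apply d again to each 2-form coefficient. The only possible 3-form in R^3 is dx ∧ dy ∧ dz, with coefficient
  ∂(coeff of dy∧dz)/∂x - ∂(coeff of dx∧dz)/∂y + ∂(coeff of dx∧dy)/∂z
  = ∂/∂x (2*x - y - 3*z) - ∂/∂y (-3*y) + ∂/∂z (-5*z).
Each of these terms simplifies to sums of mixed partials that cancel in pairs. The result is 0 (by equality of mixed partials for smooth functions — Schwarz / Clairaut).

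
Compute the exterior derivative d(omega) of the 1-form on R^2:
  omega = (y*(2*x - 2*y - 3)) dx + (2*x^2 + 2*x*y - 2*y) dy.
d(omega) = (2*x + 6*y + 3) dx ∧ dy

For a 1-form omega = sum_i f_i dx_i, the exterior derivative is
  d(omega) = sum_{i < j} (∂f_j/∂x_i - ∂f_i/∂x_j) dx_i ∧ dx_j.
  coefficient of dx ∧ dy: ∂f_2/∂x - ∂f_1/∂y = ∂(2*x^2 + 2*x*y - 2*y)/∂x - ∂(y*(2*x - 2*y - 3))/∂y = 2*x + 6*y + 3
Assembling: d(omega) = (2*x + 6*y + 3) dx ∧ dy.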